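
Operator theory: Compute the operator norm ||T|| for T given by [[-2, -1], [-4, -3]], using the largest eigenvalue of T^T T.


A^T A = [[20, 14], [14, 10]]
trace(A^T A) = 30, det(A^T A) = 4
discriminant = 30^2 - 4*4 = 884
Largest eigenvalue of A^T A = (trace + sqrt(disc))/2 = 29.8661
||T|| = sqrt(29.8661) = 5.4650

5.4650


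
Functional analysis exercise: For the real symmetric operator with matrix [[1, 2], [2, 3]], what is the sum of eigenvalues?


For a self-adjoint (symmetric) matrix, the eigenvalues are real.
The sum of eigenvalues equals the trace of the matrix.
trace = 1 + 3 = 4

4


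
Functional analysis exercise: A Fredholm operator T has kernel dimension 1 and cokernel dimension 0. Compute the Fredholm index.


The Fredholm index is defined as ind(T) = dim(ker T) - dim(coker T)
= 1 - 0
= 1

1


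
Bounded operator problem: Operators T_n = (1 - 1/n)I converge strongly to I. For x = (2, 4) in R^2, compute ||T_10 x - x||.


T_10 x - x = (1 - 1/10)x - x = -x/10
||x|| = sqrt(20) = 4.4721
||T_10 x - x|| = ||x||/10 = 4.4721/10 = 0.4472

0.4472


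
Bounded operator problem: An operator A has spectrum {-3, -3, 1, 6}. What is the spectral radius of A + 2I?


Spectrum of A + 2I = {-1, -1, 3, 8}
Spectral radius = max |lambda| over the shifted spectrum
= max(1, 1, 3, 8) = 8

8


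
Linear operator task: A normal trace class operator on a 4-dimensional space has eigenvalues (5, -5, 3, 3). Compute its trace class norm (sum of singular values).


For a normal operator, singular values equal |eigenvalues|.
Trace norm = sum |lambda_i| = 5 + 5 + 3 + 3
= 16

16


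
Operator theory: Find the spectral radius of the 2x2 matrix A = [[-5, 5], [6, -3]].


For a 2x2 matrix, eigenvalues satisfy lambda^2 - (trace)*lambda + det = 0
trace = -5 + -3 = -8
det = -5*-3 - 5*6 = -15
discriminant = (-8)^2 - 4*(-15) = 124
spectral radius = max |eigenvalue| = 9.5678

9.5678


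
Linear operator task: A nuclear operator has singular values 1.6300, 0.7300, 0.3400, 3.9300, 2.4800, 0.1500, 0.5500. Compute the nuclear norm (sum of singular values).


The nuclear norm is the sum of all singular values.
||T||_1 = 1.6300 + 0.7300 + 0.3400 + 3.9300 + 2.4800 + 0.1500 + 0.5500
= 9.8100

9.8100


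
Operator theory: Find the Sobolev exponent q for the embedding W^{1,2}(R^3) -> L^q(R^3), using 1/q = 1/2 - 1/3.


Using the Sobolev embedding formula: 1/q = 1/p - k/n
1/q = 1/2 - 1/3 = 1/6
q = 1/(1/6) = 6

6.0000


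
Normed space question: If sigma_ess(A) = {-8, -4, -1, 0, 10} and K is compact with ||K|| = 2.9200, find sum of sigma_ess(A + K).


By Weyl's theorem, the essential spectrum is invariant under compact perturbations.
sigma_ess(A + K) = sigma_ess(A) = {-8, -4, -1, 0, 10}
Sum = -8 + -4 + -1 + 0 + 10 = -3

-3


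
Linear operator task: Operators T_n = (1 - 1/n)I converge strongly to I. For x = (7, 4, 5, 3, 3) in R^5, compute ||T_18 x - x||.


T_18 x - x = (1 - 1/18)x - x = -x/18
||x|| = sqrt(108) = 10.3923
||T_18 x - x|| = ||x||/18 = 10.3923/18 = 0.5774

0.5774


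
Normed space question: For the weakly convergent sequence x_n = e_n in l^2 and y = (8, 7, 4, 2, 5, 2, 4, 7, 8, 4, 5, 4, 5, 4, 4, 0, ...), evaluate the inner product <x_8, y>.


x_8 = e_8 is the standard basis vector with 1 in position 8.
<x_8, y> = y_8 = 7
As n -> infinity, <x_n, y> -> 0, confirming weak convergence of (x_n) to 0.

7


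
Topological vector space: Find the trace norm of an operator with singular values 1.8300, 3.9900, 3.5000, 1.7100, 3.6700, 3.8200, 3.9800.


The nuclear norm is the sum of all singular values.
||T||_1 = 1.8300 + 3.9900 + 3.5000 + 1.7100 + 3.6700 + 3.8200 + 3.9800
= 22.5000

22.5000


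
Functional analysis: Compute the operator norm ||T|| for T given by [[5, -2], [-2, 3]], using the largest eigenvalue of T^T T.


A^T A = [[29, -16], [-16, 13]]
trace(A^T A) = 42, det(A^T A) = 121
discriminant = 42^2 - 4*121 = 1280
Largest eigenvalue of A^T A = (trace + sqrt(disc))/2 = 38.8885
||T|| = sqrt(38.8885) = 6.2361

6.2361


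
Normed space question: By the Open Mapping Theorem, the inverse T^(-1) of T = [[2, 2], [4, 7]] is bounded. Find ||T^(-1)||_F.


det(T) = 2*7 - 2*4 = 6
T^(-1) = (1/6) * [[7, -2], [-4, 2]] = [[1.1667, -0.3333], [-0.6667, 0.3333]]
||T^(-1)||_F^2 = 1.1667^2 + (-0.3333)^2 + (-0.6667)^2 + 0.3333^2 = 2.0278
||T^(-1)||_F = sqrt(2.0278) = 1.4240

1.4240


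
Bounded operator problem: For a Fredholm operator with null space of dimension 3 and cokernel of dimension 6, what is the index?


The Fredholm index is defined as ind(T) = dim(ker T) - dim(coker T)
= 3 - 6
= -3

-3


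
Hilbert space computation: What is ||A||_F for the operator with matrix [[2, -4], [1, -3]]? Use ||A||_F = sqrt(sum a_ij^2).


||A||_F^2 = sum a_ij^2
= 2^2 + (-4)^2 + 1^2 + (-3)^2
= 4 + 16 + 1 + 9 = 30
||A||_F = sqrt(30) = 5.4772

5.4772


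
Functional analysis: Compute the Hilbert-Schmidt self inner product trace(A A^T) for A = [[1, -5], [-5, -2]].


trace(A * A^T) = sum of squares of all entries
= 1^2 + (-5)^2 + (-5)^2 + (-2)^2
= 1 + 25 + 25 + 4
= 55

55


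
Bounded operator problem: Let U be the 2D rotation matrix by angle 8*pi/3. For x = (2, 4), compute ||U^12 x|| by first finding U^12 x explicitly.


U is a rotation by theta = 8*pi/3
U^12 = rotation by 12*theta = 96*pi/3 = 0*pi/3 (mod 2*pi)
cos(0*pi/3) = 1.0000, sin(0*pi/3) = 0.0000
U^12 x = (1.0000 * 2 - 0.0000 * 4, 0.0000 * 2 + 1.0000 * 4)
= (2.0000, 4.0000)
||U^12 x|| = sqrt(2.0000^2 + 4.0000^2) = sqrt(20.0000) = 4.4721

4.4721


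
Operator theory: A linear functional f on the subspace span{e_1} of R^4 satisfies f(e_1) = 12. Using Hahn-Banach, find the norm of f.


The norm of f is given by ||f|| = sup_{||x||=1} |f(x)|.
On span{e_1}, ||e_1|| = 1, so ||f|| = |f(e_1)| / ||e_1||
= |12| / 1 = 12.0000

12.0000


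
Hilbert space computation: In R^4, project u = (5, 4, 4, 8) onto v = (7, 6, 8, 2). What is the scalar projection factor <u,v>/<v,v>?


Computing <u,v> = 5*7 + 4*6 + 4*8 + 8*2 = 107
Computing <v,v> = 7^2 + 6^2 + 8^2 + 2^2 = 153
Projection coefficient = 107/153 = 0.6993

0.6993


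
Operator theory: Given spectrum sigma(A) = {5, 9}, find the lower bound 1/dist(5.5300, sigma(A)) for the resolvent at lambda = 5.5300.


dist(5.5300, {5, 9}) = min(|5.5300 - 5|, |5.5300 - 9|)
= min(0.5300, 3.4700) = 0.5300
Resolvent bound = 1/0.5300 = 1.8868

1.8868


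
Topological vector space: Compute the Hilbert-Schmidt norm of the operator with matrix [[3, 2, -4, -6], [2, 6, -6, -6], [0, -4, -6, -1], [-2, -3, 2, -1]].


The Hilbert-Schmidt norm is sqrt(sum of squares of all entries).
Sum of squares = 3^2 + 2^2 + (-4)^2 + (-6)^2 + 2^2 + 6^2 + (-6)^2 + (-6)^2 + 0^2 + (-4)^2 + (-6)^2 + (-1)^2 + (-2)^2 + (-3)^2 + 2^2 + (-1)^2
= 9 + 4 + 16 + 36 + 4 + 36 + 36 + 36 + 0 + 16 + 36 + 1 + 4 + 9 + 4 + 1 = 248
||T||_HS = sqrt(248) = 15.7480

15.7480


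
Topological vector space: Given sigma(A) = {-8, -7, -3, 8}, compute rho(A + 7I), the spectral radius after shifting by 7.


Spectrum of A + 7I = {-1, 0, 4, 15}
Spectral radius = max |lambda| over the shifted spectrum
= max(1, 0, 4, 15) = 15

15


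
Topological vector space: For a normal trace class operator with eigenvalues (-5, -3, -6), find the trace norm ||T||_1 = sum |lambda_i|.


For a normal operator, singular values equal |eigenvalues|.
Trace norm = sum |lambda_i| = 5 + 3 + 6
= 14

14


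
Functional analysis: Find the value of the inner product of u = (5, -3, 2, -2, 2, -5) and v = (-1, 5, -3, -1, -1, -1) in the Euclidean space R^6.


Computing the standard inner product <u, v> = sum u_i * v_i
= 5*-1 + -3*5 + 2*-3 + -2*-1 + 2*-1 + -5*-1
= -5 + -15 + -6 + 2 + -2 + 5
= -21

-21


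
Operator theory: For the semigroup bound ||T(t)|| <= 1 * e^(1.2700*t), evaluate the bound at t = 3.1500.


||T(3.1500)|| <= 1 * exp(1.2700 * 3.1500)
= 1 * exp(4.0005)
= 1 * 54.6255
= 54.6255

54.6255


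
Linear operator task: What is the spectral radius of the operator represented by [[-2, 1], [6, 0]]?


For a 2x2 matrix, eigenvalues satisfy lambda^2 - (trace)*lambda + det = 0
trace = -2 + 0 = -2
det = -2*0 - 1*6 = -6
discriminant = (-2)^2 - 4*(-6) = 28
spectral radius = max |eigenvalue| = 3.6458

3.6458


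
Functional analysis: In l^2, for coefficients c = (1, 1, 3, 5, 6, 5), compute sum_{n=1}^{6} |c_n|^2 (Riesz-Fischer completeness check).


sum |c_n|^2 = 1^2 + 1^2 + 3^2 + 5^2 + 6^2 + 5^2
= 1 + 1 + 9 + 25 + 36 + 25
= 97

97


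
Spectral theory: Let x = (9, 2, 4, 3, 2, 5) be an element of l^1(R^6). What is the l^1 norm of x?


The l^1 norm equals the sum of absolute values of all components.
||x||_1 = 9 + 2 + 4 + 3 + 2 + 5
= 25

25.0000


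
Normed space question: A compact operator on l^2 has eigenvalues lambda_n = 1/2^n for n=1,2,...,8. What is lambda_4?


The eigenvalue formula gives lambda_4 = 1/2^4
= 1/16
= 0.0625

0.0625


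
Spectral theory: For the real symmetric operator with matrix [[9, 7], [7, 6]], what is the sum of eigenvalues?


For a self-adjoint (symmetric) matrix, the eigenvalues are real.
The sum of eigenvalues equals the trace of the matrix.
trace = 9 + 6 = 15

15


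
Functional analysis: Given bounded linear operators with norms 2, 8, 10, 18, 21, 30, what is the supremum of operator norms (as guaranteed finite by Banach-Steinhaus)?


By the Uniform Boundedness Principle, the supremum of norms is finite.
sup_k ||T_k|| = max(2, 8, 10, 18, 21, 30) = 30

30


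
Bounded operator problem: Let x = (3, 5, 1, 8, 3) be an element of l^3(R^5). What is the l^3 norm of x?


The l^3 norm = (sum |x_i|^3)^(1/3)
Sum of 3th powers = 27 + 125 + 1 + 512 + 27 = 692
||x||_3 = (692)^(1/3) = 8.8451

8.8451


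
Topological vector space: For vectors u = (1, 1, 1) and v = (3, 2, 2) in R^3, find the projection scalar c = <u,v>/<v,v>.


Computing <u,v> = 1*3 + 1*2 + 1*2 = 7
Computing <v,v> = 3^2 + 2^2 + 2^2 = 17
Projection coefficient = 7/17 = 0.4118

0.4118


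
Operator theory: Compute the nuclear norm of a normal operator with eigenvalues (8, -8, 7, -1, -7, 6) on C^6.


For a normal operator, singular values equal |eigenvalues|.
Trace norm = sum |lambda_i| = 8 + 8 + 7 + 1 + 7 + 6
= 37

37


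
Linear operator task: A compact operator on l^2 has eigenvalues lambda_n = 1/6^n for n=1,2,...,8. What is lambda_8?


The eigenvalue formula gives lambda_8 = 1/6^8
= 1/1679616
= 5.9537e-07

5.9537e-07


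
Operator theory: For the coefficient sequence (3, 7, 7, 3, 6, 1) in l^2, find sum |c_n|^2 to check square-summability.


sum |c_n|^2 = 3^2 + 7^2 + 7^2 + 3^2 + 6^2 + 1^2
= 9 + 49 + 49 + 9 + 36 + 1
= 153

153


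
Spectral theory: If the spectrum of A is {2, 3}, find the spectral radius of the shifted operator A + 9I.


Spectrum of A + 9I = {11, 12}
Spectral radius = max |lambda| over the shifted spectrum
= max(11, 12) = 12

12


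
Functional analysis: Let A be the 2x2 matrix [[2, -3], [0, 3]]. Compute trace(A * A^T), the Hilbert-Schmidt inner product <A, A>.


trace(A * A^T) = sum of squares of all entries
= 2^2 + (-3)^2 + 0^2 + 3^2
= 4 + 9 + 0 + 9
= 22

22


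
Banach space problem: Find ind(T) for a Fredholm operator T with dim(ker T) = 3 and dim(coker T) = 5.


The Fredholm index is defined as ind(T) = dim(ker T) - dim(coker T)
= 3 - 5
= -2

-2


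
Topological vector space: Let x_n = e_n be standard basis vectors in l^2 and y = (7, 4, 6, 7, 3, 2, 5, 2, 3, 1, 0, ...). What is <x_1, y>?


x_1 = e_1 is the standard basis vector with 1 in position 1.
<x_1, y> = y_1 = 7
As n -> infinity, <x_n, y> -> 0, confirming weak convergence of (x_n) to 0.

7


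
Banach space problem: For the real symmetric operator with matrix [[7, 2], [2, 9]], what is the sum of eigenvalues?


For a self-adjoint (symmetric) matrix, the eigenvalues are real.
The sum of eigenvalues equals the trace of the matrix.
trace = 7 + 9 = 16

16


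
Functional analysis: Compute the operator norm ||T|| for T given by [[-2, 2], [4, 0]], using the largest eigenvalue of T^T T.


A^T A = [[20, -4], [-4, 4]]
trace(A^T A) = 24, det(A^T A) = 64
discriminant = 24^2 - 4*64 = 320
Largest eigenvalue of A^T A = (trace + sqrt(disc))/2 = 20.9443
||T|| = sqrt(20.9443) = 4.5765

4.5765


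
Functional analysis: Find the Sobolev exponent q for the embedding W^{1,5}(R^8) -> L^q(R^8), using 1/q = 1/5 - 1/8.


Using the Sobolev embedding formula: 1/q = 1/p - k/n
1/q = 1/5 - 1/8 = 3/40
q = 1/(3/40) = 40/3 = 13.3333

13.3333


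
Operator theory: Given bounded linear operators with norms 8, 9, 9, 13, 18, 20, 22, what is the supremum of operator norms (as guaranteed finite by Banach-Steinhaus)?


By the Uniform Boundedness Principle, the supremum of norms is finite.
sup_k ||T_k|| = max(8, 9, 9, 13, 18, 20, 22) = 22

22


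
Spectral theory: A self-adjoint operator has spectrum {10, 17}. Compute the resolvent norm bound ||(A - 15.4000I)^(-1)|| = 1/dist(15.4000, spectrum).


dist(15.4000, {10, 17}) = min(|15.4000 - 10|, |15.4000 - 17|)
= min(5.4000, 1.6000) = 1.6000
Resolvent bound = 1/1.6000 = 0.6250

0.6250


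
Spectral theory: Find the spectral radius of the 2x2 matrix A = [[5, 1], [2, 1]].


For a 2x2 matrix, eigenvalues satisfy lambda^2 - (trace)*lambda + det = 0
trace = 5 + 1 = 6
det = 5*1 - 1*2 = 3
discriminant = 6^2 - 4*(3) = 24
spectral radius = max |eigenvalue| = 5.4495

5.4495


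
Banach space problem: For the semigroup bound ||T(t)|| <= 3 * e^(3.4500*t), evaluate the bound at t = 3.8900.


||T(3.8900)|| <= 3 * exp(3.4500 * 3.8900)
= 3 * exp(13.4205)
= 3 * 673672.9266
= 2.0210e+06

2.0210e+06


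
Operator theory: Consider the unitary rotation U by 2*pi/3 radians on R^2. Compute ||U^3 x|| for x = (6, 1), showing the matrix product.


U is a rotation by theta = 2*pi/3
U^3 = rotation by 3*theta = 6*pi/3 = 0*pi/3 (mod 2*pi)
cos(0*pi/3) = 1.0000, sin(0*pi/3) = 0.0000
U^3 x = (1.0000 * 6 - 0.0000 * 1, 0.0000 * 6 + 1.0000 * 1)
= (6.0000, 1.0000)
||U^3 x|| = sqrt(6.0000^2 + 1.0000^2) = sqrt(37.0000) = 6.0828

6.0828


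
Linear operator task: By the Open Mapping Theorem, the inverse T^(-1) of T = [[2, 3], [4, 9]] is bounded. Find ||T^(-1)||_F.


det(T) = 2*9 - 3*4 = 6
T^(-1) = (1/6) * [[9, -3], [-4, 2]] = [[1.5000, -0.5000], [-0.6667, 0.3333]]
||T^(-1)||_F^2 = 1.5000^2 + (-0.5000)^2 + (-0.6667)^2 + 0.3333^2 = 3.0556
||T^(-1)||_F = sqrt(3.0556) = 1.7480

1.7480


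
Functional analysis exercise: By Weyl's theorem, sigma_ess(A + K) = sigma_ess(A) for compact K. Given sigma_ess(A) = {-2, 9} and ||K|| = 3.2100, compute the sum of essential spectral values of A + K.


By Weyl's theorem, the essential spectrum is invariant under compact perturbations.
sigma_ess(A + K) = sigma_ess(A) = {-2, 9}
Sum = -2 + 9 = 7

7


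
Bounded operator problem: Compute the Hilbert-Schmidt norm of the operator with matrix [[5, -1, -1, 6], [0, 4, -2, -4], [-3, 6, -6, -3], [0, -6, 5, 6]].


The Hilbert-Schmidt norm is sqrt(sum of squares of all entries).
Sum of squares = 5^2 + (-1)^2 + (-1)^2 + 6^2 + 0^2 + 4^2 + (-2)^2 + (-4)^2 + (-3)^2 + 6^2 + (-6)^2 + (-3)^2 + 0^2 + (-6)^2 + 5^2 + 6^2
= 25 + 1 + 1 + 36 + 0 + 16 + 4 + 16 + 9 + 36 + 36 + 9 + 0 + 36 + 25 + 36 = 286
||T||_HS = sqrt(286) = 16.9115

16.9115


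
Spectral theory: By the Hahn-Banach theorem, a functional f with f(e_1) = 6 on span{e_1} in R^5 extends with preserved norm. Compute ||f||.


The norm of f is given by ||f|| = sup_{||x||=1} |f(x)|.
On span{e_1}, ||e_1|| = 1, so ||f|| = |f(e_1)| / ||e_1||
= |6| / 1 = 6.0000

6.0000


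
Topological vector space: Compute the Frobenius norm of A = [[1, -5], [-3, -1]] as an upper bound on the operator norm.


||A||_F^2 = sum a_ij^2
= 1^2 + (-5)^2 + (-3)^2 + (-1)^2
= 1 + 25 + 9 + 1 = 36
||A||_F = sqrt(36) = 6.0000

6.0000


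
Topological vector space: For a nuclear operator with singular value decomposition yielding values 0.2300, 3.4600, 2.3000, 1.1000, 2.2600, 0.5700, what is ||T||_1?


The nuclear norm is the sum of all singular values.
||T||_1 = 0.2300 + 3.4600 + 2.3000 + 1.1000 + 2.2600 + 0.5700
= 9.9200

9.9200


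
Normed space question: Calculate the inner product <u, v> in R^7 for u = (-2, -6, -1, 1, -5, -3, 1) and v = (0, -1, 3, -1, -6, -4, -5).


Computing the standard inner product <u, v> = sum u_i * v_i
= -2*0 + -6*-1 + -1*3 + 1*-1 + -5*-6 + -3*-4 + 1*-5
= 0 + 6 + -3 + -1 + 30 + 12 + -5
= 39

39


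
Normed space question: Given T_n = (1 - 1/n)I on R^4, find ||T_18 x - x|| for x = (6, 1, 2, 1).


T_18 x - x = (1 - 1/18)x - x = -x/18
||x|| = sqrt(42) = 6.4807
||T_18 x - x|| = ||x||/18 = 6.4807/18 = 0.3600

0.3600


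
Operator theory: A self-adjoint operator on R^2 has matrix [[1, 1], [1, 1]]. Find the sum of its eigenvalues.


For a self-adjoint (symmetric) matrix, the eigenvalues are real.
The sum of eigenvalues equals the trace of the matrix.
trace = 1 + 1 = 2

2


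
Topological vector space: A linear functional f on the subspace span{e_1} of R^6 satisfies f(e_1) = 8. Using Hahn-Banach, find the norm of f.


The norm of f is given by ||f|| = sup_{||x||=1} |f(x)|.
On span{e_1}, ||e_1|| = 1, so ||f|| = |f(e_1)| / ||e_1||
= |8| / 1 = 8.0000

8.0000


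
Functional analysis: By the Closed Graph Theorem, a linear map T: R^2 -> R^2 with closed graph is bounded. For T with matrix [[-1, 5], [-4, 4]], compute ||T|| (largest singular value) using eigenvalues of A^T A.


A^T A = [[17, -21], [-21, 41]]
trace(A^T A) = 58, det(A^T A) = 256
discriminant = 58^2 - 4*256 = 2340
Largest eigenvalue of A^T A = (trace + sqrt(disc))/2 = 53.1868
||T|| = sqrt(53.1868) = 7.2929

7.2929


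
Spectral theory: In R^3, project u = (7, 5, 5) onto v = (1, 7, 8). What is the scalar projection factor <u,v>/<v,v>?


Computing <u,v> = 7*1 + 5*7 + 5*8 = 82
Computing <v,v> = 1^2 + 7^2 + 8^2 = 114
Projection coefficient = 82/114 = 0.7193

0.7193


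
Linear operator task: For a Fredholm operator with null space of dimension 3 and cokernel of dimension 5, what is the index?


The Fredholm index is defined as ind(T) = dim(ker T) - dim(coker T)
= 3 - 5
= -2

-2


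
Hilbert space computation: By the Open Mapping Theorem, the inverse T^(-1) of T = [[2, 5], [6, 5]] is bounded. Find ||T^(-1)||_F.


det(T) = 2*5 - 5*6 = -20
T^(-1) = (1/-20) * [[5, -5], [-6, 2]] = [[-0.2500, 0.2500], [0.3000, -0.1000]]
||T^(-1)||_F^2 = (-0.2500)^2 + 0.2500^2 + 0.3000^2 + (-0.1000)^2 = 0.2250
||T^(-1)||_F = sqrt(0.2250) = 0.4743

0.4743


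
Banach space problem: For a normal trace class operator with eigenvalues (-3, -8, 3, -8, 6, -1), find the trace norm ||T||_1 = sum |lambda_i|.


For a normal operator, singular values equal |eigenvalues|.
Trace norm = sum |lambda_i| = 3 + 8 + 3 + 8 + 6 + 1
= 29

29


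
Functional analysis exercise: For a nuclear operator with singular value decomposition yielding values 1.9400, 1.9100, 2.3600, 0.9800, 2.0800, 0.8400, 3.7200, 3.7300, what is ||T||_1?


The nuclear norm is the sum of all singular values.
||T||_1 = 1.9400 + 1.9100 + 2.3600 + 0.9800 + 2.0800 + 0.8400 + 3.7200 + 3.7300
= 17.5600

17.5600


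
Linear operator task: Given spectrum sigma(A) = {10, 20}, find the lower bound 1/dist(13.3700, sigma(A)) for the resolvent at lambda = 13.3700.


dist(13.3700, {10, 20}) = min(|13.3700 - 10|, |13.3700 - 20|)
= min(3.3700, 6.6300) = 3.3700
Resolvent bound = 1/3.3700 = 0.2967

0.2967


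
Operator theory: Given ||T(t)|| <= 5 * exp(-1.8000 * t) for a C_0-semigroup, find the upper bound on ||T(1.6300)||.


||T(1.6300)|| <= 5 * exp(-1.8000 * 1.6300)
= 5 * exp(-2.9340)
= 5 * 0.0532
= 0.2659

0.2659


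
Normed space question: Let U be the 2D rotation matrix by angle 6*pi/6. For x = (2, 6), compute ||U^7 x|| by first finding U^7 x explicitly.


U is a rotation by theta = 6*pi/6
U^7 = rotation by 7*theta = 42*pi/6 = 6*pi/6 (mod 2*pi)
cos(6*pi/6) = -1.0000, sin(6*pi/6) = 0.0000
U^7 x = (-1.0000 * 2 - 0.0000 * 6, 0.0000 * 2 + -1.0000 * 6)
= (-2.0000, -6.0000)
||U^7 x|| = sqrt((-2.0000)^2 + (-6.0000)^2) = sqrt(40.0000) = 6.3246

6.3246


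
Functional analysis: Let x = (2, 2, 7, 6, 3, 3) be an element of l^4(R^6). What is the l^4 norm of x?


The l^4 norm = (sum |x_i|^4)^(1/4)
Sum of 4th powers = 16 + 16 + 2401 + 1296 + 81 + 81 = 3891
||x||_4 = (3891)^(1/4) = 7.8980

7.8980


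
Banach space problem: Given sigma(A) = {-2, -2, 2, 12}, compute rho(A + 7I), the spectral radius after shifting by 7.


Spectrum of A + 7I = {5, 5, 9, 19}
Spectral radius = max |lambda| over the shifted spectrum
= max(5, 5, 9, 19) = 19

19


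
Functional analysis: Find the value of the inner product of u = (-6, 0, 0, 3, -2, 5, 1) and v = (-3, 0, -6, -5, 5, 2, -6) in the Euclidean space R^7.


Computing the standard inner product <u, v> = sum u_i * v_i
= -6*-3 + 0*0 + 0*-6 + 3*-5 + -2*5 + 5*2 + 1*-6
= 18 + 0 + 0 + -15 + -10 + 10 + -6
= -3

-3


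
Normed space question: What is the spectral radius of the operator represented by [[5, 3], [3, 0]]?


For a 2x2 matrix, eigenvalues satisfy lambda^2 - (trace)*lambda + det = 0
trace = 5 + 0 = 5
det = 5*0 - 3*3 = -9
discriminant = 5^2 - 4*(-9) = 61
spectral radius = max |eigenvalue| = 6.4051

6.4051


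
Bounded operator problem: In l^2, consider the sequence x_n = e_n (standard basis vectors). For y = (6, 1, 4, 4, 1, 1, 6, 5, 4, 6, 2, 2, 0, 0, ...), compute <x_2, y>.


x_2 = e_2 is the standard basis vector with 1 in position 2.
<x_2, y> = y_2 = 1
As n -> infinity, <x_n, y> -> 0, confirming weak convergence of (x_n) to 0.

1


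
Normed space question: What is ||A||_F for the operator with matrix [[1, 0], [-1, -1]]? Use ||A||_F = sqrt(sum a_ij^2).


||A||_F^2 = sum a_ij^2
= 1^2 + 0^2 + (-1)^2 + (-1)^2
= 1 + 0 + 1 + 1 = 3
||A||_F = sqrt(3) = 1.7321

1.7321


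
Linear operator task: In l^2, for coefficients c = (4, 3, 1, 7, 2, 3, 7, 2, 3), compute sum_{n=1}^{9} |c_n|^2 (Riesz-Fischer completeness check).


sum |c_n|^2 = 4^2 + 3^2 + 1^2 + 7^2 + 2^2 + 3^2 + 7^2 + 2^2 + 3^2
= 16 + 9 + 1 + 49 + 4 + 9 + 49 + 4 + 9
= 150

150


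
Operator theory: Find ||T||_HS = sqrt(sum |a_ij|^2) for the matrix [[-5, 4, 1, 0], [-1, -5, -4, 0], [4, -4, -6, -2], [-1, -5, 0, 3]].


The Hilbert-Schmidt norm is sqrt(sum of squares of all entries).
Sum of squares = (-5)^2 + 4^2 + 1^2 + 0^2 + (-1)^2 + (-5)^2 + (-4)^2 + 0^2 + 4^2 + (-4)^2 + (-6)^2 + (-2)^2 + (-1)^2 + (-5)^2 + 0^2 + 3^2
= 25 + 16 + 1 + 0 + 1 + 25 + 16 + 0 + 16 + 16 + 36 + 4 + 1 + 25 + 0 + 9 = 191
||T||_HS = sqrt(191) = 13.8203

13.8203


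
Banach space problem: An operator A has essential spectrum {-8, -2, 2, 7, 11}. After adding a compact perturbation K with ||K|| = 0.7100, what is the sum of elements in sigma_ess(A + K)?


By Weyl's theorem, the essential spectrum is invariant under compact perturbations.
sigma_ess(A + K) = sigma_ess(A) = {-8, -2, 2, 7, 11}
Sum = -8 + -2 + 2 + 7 + 11 = 10

10


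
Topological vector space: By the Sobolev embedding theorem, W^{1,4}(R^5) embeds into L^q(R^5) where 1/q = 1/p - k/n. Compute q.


Using the Sobolev embedding formula: 1/q = 1/p - k/n
1/q = 1/4 - 1/5 = 1/20
q = 1/(1/20) = 20

20.0000


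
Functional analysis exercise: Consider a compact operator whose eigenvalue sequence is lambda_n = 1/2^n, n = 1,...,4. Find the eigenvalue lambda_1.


The eigenvalue formula gives lambda_1 = 1/2^1
= 1/2
= 0.5000

0.5000


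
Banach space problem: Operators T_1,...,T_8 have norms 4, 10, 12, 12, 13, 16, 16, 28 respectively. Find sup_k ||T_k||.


By the Uniform Boundedness Principle, the supremum of norms is finite.
sup_k ||T_k|| = max(4, 10, 12, 12, 13, 16, 16, 28) = 28

28


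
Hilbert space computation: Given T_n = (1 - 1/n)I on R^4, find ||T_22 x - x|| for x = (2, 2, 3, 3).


T_22 x - x = (1 - 1/22)x - x = -x/22
||x|| = sqrt(26) = 5.0990
||T_22 x - x|| = ||x||/22 = 5.0990/22 = 0.2318

0.2318


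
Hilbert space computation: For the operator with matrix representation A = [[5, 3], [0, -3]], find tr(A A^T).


trace(A * A^T) = sum of squares of all entries
= 5^2 + 3^2 + 0^2 + (-3)^2
= 25 + 9 + 0 + 9
= 43

43


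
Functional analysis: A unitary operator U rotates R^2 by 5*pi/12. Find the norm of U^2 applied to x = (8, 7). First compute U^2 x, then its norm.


U is a rotation by theta = 5*pi/12
U^2 = rotation by 2*theta = 10*pi/12
cos(10*pi/12) = -0.8660, sin(10*pi/12) = 0.5000
U^2 x = (-0.8660 * 8 - 0.5000 * 7, 0.5000 * 8 + -0.8660 * 7)
= (-10.4282, -2.0622)
||U^2 x|| = sqrt((-10.4282)^2 + (-2.0622)^2) = sqrt(113.0000) = 10.6301

10.6301


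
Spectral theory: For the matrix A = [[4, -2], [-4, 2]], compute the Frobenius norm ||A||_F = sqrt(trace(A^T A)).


||A||_F^2 = sum a_ij^2
= 4^2 + (-2)^2 + (-4)^2 + 2^2
= 16 + 4 + 16 + 4 = 40
||A||_F = sqrt(40) = 6.3246

6.3246


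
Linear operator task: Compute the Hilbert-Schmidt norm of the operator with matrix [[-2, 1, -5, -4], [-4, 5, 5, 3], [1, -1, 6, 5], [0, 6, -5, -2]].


The Hilbert-Schmidt norm is sqrt(sum of squares of all entries).
Sum of squares = (-2)^2 + 1^2 + (-5)^2 + (-4)^2 + (-4)^2 + 5^2 + 5^2 + 3^2 + 1^2 + (-1)^2 + 6^2 + 5^2 + 0^2 + 6^2 + (-5)^2 + (-2)^2
= 4 + 1 + 25 + 16 + 16 + 25 + 25 + 9 + 1 + 1 + 36 + 25 + 0 + 36 + 25 + 4 = 249
||T||_HS = sqrt(249) = 15.7797

15.7797


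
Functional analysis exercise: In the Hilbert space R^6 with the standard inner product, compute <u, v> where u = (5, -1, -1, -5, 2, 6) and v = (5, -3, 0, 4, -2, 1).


Computing the standard inner product <u, v> = sum u_i * v_i
= 5*5 + -1*-3 + -1*0 + -5*4 + 2*-2 + 6*1
= 25 + 3 + 0 + -20 + -4 + 6
= 10

10


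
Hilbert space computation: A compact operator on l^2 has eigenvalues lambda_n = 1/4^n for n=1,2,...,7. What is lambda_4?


The eigenvalue formula gives lambda_4 = 1/4^4
= 1/256
= 0.0039

0.0039


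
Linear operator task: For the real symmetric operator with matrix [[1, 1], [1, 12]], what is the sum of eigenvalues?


For a self-adjoint (symmetric) matrix, the eigenvalues are real.
The sum of eigenvalues equals the trace of the matrix.
trace = 1 + 12 = 13

13


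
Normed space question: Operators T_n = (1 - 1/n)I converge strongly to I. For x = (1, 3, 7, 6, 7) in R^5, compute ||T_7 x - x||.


T_7 x - x = (1 - 1/7)x - x = -x/7
||x|| = sqrt(144) = 12.0000
||T_7 x - x|| = ||x||/7 = 12.0000/7 = 1.7143

1.7143


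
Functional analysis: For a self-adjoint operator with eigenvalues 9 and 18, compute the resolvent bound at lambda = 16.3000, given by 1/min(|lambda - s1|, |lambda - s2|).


dist(16.3000, {9, 18}) = min(|16.3000 - 9|, |16.3000 - 18|)
= min(7.3000, 1.7000) = 1.7000
Resolvent bound = 1/1.7000 = 0.5882

0.5882


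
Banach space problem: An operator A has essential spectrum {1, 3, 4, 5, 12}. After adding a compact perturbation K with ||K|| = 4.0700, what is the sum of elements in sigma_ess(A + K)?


By Weyl's theorem, the essential spectrum is invariant under compact perturbations.
sigma_ess(A + K) = sigma_ess(A) = {1, 3, 4, 5, 12}
Sum = 1 + 3 + 4 + 5 + 12 = 25

25


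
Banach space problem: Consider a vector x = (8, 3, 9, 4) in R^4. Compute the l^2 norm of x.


The l^2 norm = (sum |x_i|^2)^(1/2)
Sum of 2th powers = 64 + 9 + 81 + 16 = 170
||x||_2 = (170)^(1/2) = 13.0384

13.0384


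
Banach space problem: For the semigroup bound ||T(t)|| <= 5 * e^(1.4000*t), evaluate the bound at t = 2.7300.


||T(2.7300)|| <= 5 * exp(1.4000 * 2.7300)
= 5 * exp(3.8220)
= 5 * 45.6955
= 228.4775

228.4775


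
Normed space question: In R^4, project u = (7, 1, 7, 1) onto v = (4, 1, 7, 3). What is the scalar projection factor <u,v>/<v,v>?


Computing <u,v> = 7*4 + 1*1 + 7*7 + 1*3 = 81
Computing <v,v> = 4^2 + 1^2 + 7^2 + 3^2 = 75
Projection coefficient = 81/75 = 1.0800

1.0800


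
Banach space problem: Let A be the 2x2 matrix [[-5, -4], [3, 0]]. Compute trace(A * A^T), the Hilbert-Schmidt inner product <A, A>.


trace(A * A^T) = sum of squares of all entries
= (-5)^2 + (-4)^2 + 3^2 + 0^2
= 25 + 16 + 9 + 0
= 50

50


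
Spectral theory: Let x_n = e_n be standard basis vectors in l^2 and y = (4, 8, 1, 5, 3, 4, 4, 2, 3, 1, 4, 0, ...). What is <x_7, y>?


x_7 = e_7 is the standard basis vector with 1 in position 7.
<x_7, y> = y_7 = 4
As n -> infinity, <x_n, y> -> 0, confirming weak convergence of (x_n) to 0.

4


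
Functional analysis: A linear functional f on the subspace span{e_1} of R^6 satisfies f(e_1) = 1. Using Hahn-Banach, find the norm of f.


The norm of f is given by ||f|| = sup_{||x||=1} |f(x)|.
On span{e_1}, ||e_1|| = 1, so ||f|| = |f(e_1)| / ||e_1||
= |1| / 1 = 1.0000

1.0000


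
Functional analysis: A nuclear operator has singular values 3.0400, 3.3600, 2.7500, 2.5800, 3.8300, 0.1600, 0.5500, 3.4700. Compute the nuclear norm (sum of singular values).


The nuclear norm is the sum of all singular values.
||T||_1 = 3.0400 + 3.3600 + 2.7500 + 2.5800 + 3.8300 + 0.1600 + 0.5500 + 3.4700
= 19.7400

19.7400


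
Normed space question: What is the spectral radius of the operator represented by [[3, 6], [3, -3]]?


For a 2x2 matrix, eigenvalues satisfy lambda^2 - (trace)*lambda + det = 0
trace = 3 + -3 = 0
det = 3*-3 - 6*3 = -27
discriminant = 0^2 - 4*(-27) = 108
spectral radius = max |eigenvalue| = 5.1962

5.1962


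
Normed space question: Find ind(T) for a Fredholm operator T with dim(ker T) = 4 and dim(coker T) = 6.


The Fredholm index is defined as ind(T) = dim(ker T) - dim(coker T)
= 4 - 6
= -2

-2


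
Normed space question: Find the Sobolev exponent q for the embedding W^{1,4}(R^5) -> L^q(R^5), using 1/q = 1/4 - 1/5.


Using the Sobolev embedding formula: 1/q = 1/p - k/n
1/q = 1/4 - 1/5 = 1/20
q = 1/(1/20) = 20

20.0000


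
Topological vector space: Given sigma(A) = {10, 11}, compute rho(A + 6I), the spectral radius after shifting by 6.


Spectrum of A + 6I = {16, 17}
Spectral radius = max |lambda| over the shifted spectrum
= max(16, 17) = 17

17


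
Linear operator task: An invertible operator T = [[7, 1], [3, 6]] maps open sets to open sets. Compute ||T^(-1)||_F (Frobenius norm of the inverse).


det(T) = 7*6 - 1*3 = 39
T^(-1) = (1/39) * [[6, -1], [-3, 7]] = [[0.1538, -0.0256], [-0.0769, 0.1795]]
||T^(-1)||_F^2 = 0.1538^2 + (-0.0256)^2 + (-0.0769)^2 + 0.1795^2 = 0.0625
||T^(-1)||_F = sqrt(0.0625) = 0.2499

0.2499


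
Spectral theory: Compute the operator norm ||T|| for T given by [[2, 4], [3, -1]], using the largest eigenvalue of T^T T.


A^T A = [[13, 5], [5, 17]]
trace(A^T A) = 30, det(A^T A) = 196
discriminant = 30^2 - 4*196 = 116
Largest eigenvalue of A^T A = (trace + sqrt(disc))/2 = 20.3852
||T|| = sqrt(20.3852) = 4.5150

4.5150


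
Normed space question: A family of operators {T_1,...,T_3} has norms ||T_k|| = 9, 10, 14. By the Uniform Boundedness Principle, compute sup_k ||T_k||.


By the Uniform Boundedness Principle, the supremum of norms is finite.
sup_k ||T_k|| = max(9, 10, 14) = 14

14


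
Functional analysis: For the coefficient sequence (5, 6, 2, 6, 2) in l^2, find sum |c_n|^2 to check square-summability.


sum |c_n|^2 = 5^2 + 6^2 + 2^2 + 6^2 + 2^2
= 25 + 36 + 4 + 36 + 4
= 105

105


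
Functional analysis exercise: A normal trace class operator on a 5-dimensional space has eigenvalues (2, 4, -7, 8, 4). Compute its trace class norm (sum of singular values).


For a normal operator, singular values equal |eigenvalues|.
Trace norm = sum |lambda_i| = 2 + 4 + 7 + 8 + 4
= 25

25


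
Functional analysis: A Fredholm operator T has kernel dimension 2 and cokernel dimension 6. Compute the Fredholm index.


The Fredholm index is defined as ind(T) = dim(ker T) - dim(coker T)
= 2 - 6
= -4

-4


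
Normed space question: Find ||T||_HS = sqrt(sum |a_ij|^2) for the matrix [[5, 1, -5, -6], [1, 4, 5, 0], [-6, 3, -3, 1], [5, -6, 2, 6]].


The Hilbert-Schmidt norm is sqrt(sum of squares of all entries).
Sum of squares = 5^2 + 1^2 + (-5)^2 + (-6)^2 + 1^2 + 4^2 + 5^2 + 0^2 + (-6)^2 + 3^2 + (-3)^2 + 1^2 + 5^2 + (-6)^2 + 2^2 + 6^2
= 25 + 1 + 25 + 36 + 1 + 16 + 25 + 0 + 36 + 9 + 9 + 1 + 25 + 36 + 4 + 36 = 285
||T||_HS = sqrt(285) = 16.8819

16.8819


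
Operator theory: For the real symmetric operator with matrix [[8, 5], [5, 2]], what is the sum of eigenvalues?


For a self-adjoint (symmetric) matrix, the eigenvalues are real.
The sum of eigenvalues equals the trace of the matrix.
trace = 8 + 2 = 10

10


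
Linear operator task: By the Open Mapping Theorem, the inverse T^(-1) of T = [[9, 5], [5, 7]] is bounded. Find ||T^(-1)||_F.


det(T) = 9*7 - 5*5 = 38
T^(-1) = (1/38) * [[7, -5], [-5, 9]] = [[0.1842, -0.1316], [-0.1316, 0.2368]]
||T^(-1)||_F^2 = 0.1842^2 + (-0.1316)^2 + (-0.1316)^2 + 0.2368^2 = 0.1247
||T^(-1)||_F = sqrt(0.1247) = 0.3531

0.3531


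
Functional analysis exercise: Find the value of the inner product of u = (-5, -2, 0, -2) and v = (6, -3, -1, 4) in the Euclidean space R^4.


Computing the standard inner product <u, v> = sum u_i * v_i
= -5*6 + -2*-3 + 0*-1 + -2*4
= -30 + 6 + 0 + -8
= -32

-32


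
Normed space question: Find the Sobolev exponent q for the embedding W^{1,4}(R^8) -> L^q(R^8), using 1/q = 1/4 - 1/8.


Using the Sobolev embedding formula: 1/q = 1/p - k/n
1/q = 1/4 - 1/8 = 1/8
q = 1/(1/8) = 8

8.0000


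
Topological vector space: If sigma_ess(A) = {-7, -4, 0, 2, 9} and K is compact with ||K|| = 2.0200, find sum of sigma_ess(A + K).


By Weyl's theorem, the essential spectrum is invariant under compact perturbations.
sigma_ess(A + K) = sigma_ess(A) = {-7, -4, 0, 2, 9}
Sum = -7 + -4 + 0 + 2 + 9 = 0

0


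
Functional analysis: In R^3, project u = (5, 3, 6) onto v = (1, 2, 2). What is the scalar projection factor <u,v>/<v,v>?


Computing <u,v> = 5*1 + 3*2 + 6*2 = 23
Computing <v,v> = 1^2 + 2^2 + 2^2 = 9
Projection coefficient = 23/9 = 2.5556

2.5556


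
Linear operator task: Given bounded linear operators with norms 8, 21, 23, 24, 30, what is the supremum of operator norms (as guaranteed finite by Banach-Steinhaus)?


By the Uniform Boundedness Principle, the supremum of norms is finite.
sup_k ||T_k|| = max(8, 21, 23, 24, 30) = 30

30


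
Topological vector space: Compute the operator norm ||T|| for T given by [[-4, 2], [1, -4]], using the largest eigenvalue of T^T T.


A^T A = [[17, -12], [-12, 20]]
trace(A^T A) = 37, det(A^T A) = 196
discriminant = 37^2 - 4*196 = 585
Largest eigenvalue of A^T A = (trace + sqrt(disc))/2 = 30.5934
||T|| = sqrt(30.5934) = 5.5311

5.5311


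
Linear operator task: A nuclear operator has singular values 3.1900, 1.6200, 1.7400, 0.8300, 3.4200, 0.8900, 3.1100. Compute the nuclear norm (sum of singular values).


The nuclear norm is the sum of all singular values.
||T||_1 = 3.1900 + 1.6200 + 1.7400 + 0.8300 + 3.4200 + 0.8900 + 3.1100
= 14.8000

14.8000


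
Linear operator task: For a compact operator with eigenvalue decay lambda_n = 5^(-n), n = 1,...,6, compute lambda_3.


The eigenvalue formula gives lambda_3 = 1/5^3
= 1/125
= 0.0080

0.0080


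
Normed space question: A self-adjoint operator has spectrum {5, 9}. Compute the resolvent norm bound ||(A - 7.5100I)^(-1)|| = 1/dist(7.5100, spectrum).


dist(7.5100, {5, 9}) = min(|7.5100 - 5|, |7.5100 - 9|)
= min(2.5100, 1.4900) = 1.4900
Resolvent bound = 1/1.4900 = 0.6711

0.6711


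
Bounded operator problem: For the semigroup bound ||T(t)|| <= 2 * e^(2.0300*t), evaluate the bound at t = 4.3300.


||T(4.3300)|| <= 2 * exp(2.0300 * 4.3300)
= 2 * exp(8.7899)
= 2 * 6567.5754
= 13135.1508

13135.1508


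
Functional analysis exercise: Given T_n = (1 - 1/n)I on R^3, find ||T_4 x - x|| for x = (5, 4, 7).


T_4 x - x = (1 - 1/4)x - x = -x/4
||x|| = sqrt(90) = 9.4868
||T_4 x - x|| = ||x||/4 = 9.4868/4 = 2.3717

2.3717


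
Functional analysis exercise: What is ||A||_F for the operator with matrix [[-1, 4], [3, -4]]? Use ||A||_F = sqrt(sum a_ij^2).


||A||_F^2 = sum a_ij^2
= (-1)^2 + 4^2 + 3^2 + (-4)^2
= 1 + 16 + 9 + 16 = 42
||A||_F = sqrt(42) = 6.4807

6.4807


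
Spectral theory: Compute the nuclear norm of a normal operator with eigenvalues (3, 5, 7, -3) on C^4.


For a normal operator, singular values equal |eigenvalues|.
Trace norm = sum |lambda_i| = 3 + 5 + 7 + 3
= 18

18


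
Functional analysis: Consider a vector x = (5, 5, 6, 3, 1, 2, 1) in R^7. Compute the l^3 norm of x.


The l^3 norm = (sum |x_i|^3)^(1/3)
Sum of 3th powers = 125 + 125 + 216 + 27 + 1 + 8 + 1 = 503
||x||_3 = (503)^(1/3) = 7.9528

7.9528


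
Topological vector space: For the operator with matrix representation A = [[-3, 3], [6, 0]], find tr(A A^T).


trace(A * A^T) = sum of squares of all entries
= (-3)^2 + 3^2 + 6^2 + 0^2
= 9 + 9 + 36 + 0
= 54

54


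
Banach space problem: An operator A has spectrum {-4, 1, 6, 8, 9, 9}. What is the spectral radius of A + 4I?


Spectrum of A + 4I = {0, 5, 10, 12, 13, 13}
Spectral radius = max |lambda| over the shifted spectrum
= max(0, 5, 10, 12, 13, 13) = 13

13


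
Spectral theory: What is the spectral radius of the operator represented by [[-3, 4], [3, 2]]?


For a 2x2 matrix, eigenvalues satisfy lambda^2 - (trace)*lambda + det = 0
trace = -3 + 2 = -1
det = -3*2 - 4*3 = -18
discriminant = (-1)^2 - 4*(-18) = 73
spectral radius = max |eigenvalue| = 4.7720

4.7720


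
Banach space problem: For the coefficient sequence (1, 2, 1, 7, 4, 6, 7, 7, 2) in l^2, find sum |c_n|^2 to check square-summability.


sum |c_n|^2 = 1^2 + 2^2 + 1^2 + 7^2 + 4^2 + 6^2 + 7^2 + 7^2 + 2^2
= 1 + 4 + 1 + 49 + 16 + 36 + 49 + 49 + 4
= 209

209


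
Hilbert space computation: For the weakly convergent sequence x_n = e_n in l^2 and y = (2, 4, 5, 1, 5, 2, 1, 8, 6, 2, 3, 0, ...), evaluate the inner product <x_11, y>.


x_11 = e_11 is the standard basis vector with 1 in position 11.
<x_11, y> = y_11 = 3
As n -> infinity, <x_n, y> -> 0, confirming weak convergence of (x_n) to 0.

3


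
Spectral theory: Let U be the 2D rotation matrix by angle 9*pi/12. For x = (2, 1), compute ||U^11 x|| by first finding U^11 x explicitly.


U is a rotation by theta = 9*pi/12
U^11 = rotation by 11*theta = 99*pi/12 = 3*pi/12 (mod 2*pi)
cos(3*pi/12) = 0.7071, sin(3*pi/12) = 0.7071
U^11 x = (0.7071 * 2 - 0.7071 * 1, 0.7071 * 2 + 0.7071 * 1)
= (0.7071, 2.1213)
||U^11 x|| = sqrt(0.7071^2 + 2.1213^2) = sqrt(5.0000) = 2.2361

2.2361


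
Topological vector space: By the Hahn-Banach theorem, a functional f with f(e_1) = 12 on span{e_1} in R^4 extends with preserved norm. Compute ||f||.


The norm of f is given by ||f|| = sup_{||x||=1} |f(x)|.
On span{e_1}, ||e_1|| = 1, so ||f|| = |f(e_1)| / ||e_1||
= |12| / 1 = 12.0000

12.0000


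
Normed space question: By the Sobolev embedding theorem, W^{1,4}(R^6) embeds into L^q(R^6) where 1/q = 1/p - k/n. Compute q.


Using the Sobolev embedding formula: 1/q = 1/p - k/n
1/q = 1/4 - 1/6 = 1/12
q = 1/(1/12) = 12

12.0000


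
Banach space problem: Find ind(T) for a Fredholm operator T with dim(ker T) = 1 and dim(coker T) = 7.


The Fredholm index is defined as ind(T) = dim(ker T) - dim(coker T)
= 1 - 7
= -6

-6


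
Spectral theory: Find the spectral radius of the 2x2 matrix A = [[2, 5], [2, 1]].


For a 2x2 matrix, eigenvalues satisfy lambda^2 - (trace)*lambda + det = 0
trace = 2 + 1 = 3
det = 2*1 - 5*2 = -8
discriminant = 3^2 - 4*(-8) = 41
spectral radius = max |eigenvalue| = 4.7016

4.7016


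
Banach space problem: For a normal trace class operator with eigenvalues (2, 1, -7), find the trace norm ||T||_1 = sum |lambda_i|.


For a normal operator, singular values equal |eigenvalues|.
Trace norm = sum |lambda_i| = 2 + 1 + 7
= 10

10


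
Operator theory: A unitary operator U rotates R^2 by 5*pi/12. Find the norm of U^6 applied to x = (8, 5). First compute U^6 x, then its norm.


U is a rotation by theta = 5*pi/12
U^6 = rotation by 6*theta = 30*pi/12 = 6*pi/12 (mod 2*pi)
cos(6*pi/12) = 0.0000, sin(6*pi/12) = 1.0000
U^6 x = (0.0000 * 8 - 1.0000 * 5, 1.0000 * 8 + 0.0000 * 5)
= (-5.0000, 8.0000)
||U^6 x|| = sqrt((-5.0000)^2 + 8.0000^2) = sqrt(89.0000) = 9.4340

9.4340


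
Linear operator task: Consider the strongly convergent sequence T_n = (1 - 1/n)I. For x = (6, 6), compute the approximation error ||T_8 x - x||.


T_8 x - x = (1 - 1/8)x - x = -x/8
||x|| = sqrt(72) = 8.4853
||T_8 x - x|| = ||x||/8 = 8.4853/8 = 1.0607

1.0607
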